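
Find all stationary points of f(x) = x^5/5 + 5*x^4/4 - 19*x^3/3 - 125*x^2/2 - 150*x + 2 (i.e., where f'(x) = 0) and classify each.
f'(x) = x^4 + 5*x^3 - 19*x^2 - 125*x - 150

Solve f'(x) = 0:
  Factor: x^4 + 5*x^3 - 19*x^2 - 125*x - 150 = (x - 5)*(x + 2)*(x + 3)*(x + 5) = 0.
  ⇒ x = -5, -3, -2, 5

f''(x) = 4*x^3 + 15*x^2 - 38*x - 125
Second-derivative test at each critical point:
  f''(-5) = -60 < 0 → local maximum
  f''(-3) = 16 > 0 → local minimum
  f''(-2) = -21 < 0 → local maximum
  f''(5) = 560 > 0 → local minimum

Critical points: x = -5 (local maximum); x = -3 (local minimum); x = -2 (local maximum); x = 5 (local minimum)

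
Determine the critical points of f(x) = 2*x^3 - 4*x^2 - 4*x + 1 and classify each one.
f'(x) = 6*x^2 - 8*x - 4

Solve f'(x) = 0:
  Factor: 6*x^2 - 8*x - 4 = 2*(3*x^2 - 4*x - 2); 3*x^2 - 4*x - 2 = 0 has no rational roots; quadratic formula: x = (4 ± √40)/6.
  ⇒ x = 2/3 - sqrt(10)/3 ≈ -0.3874, 2/3 + sqrt(10)/3 ≈ 1.7208

f''(x) = 12*x - 8
Second-derivative test at each critical point:
  f''(-0.3874) = -12.6491 < 0 → local maximum
  f''(1.7208) = 12.6491 > 0 → local minimum

Critical points: x = 2/3 - sqrt(10)/3 ≈ -0.3874 (local maximum); x = 2/3 + sqrt(10)/3 ≈ 1.7208 (local minimum)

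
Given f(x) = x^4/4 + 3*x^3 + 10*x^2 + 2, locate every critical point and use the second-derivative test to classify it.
f'(x) = x*(x^2 + 9*x + 20)

Solve f'(x) = 0:
  Factor: x^3 + 9*x^2 + 20*x = x*(x + 4)*(x + 5) = 0.
  ⇒ x = -5, -4, 0

f''(x) = 3*x^2 + 18*x + 20
Second-derivative test at each critical point:
  f''(-5) = 5 > 0 → local minimum
  f''(-4) = -4 < 0 → local maximum
  f''(0) = 20 > 0 → local minimum

Critical points: x = -5 (local minimum); x = -4 (local maximum); x = 0 (local minimum)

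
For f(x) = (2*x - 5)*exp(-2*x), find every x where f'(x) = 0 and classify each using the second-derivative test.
f'(x) = 4*(3 - x)*exp(-2*x)

Solve f'(x) = 0:
  f'(x) = (12 - 4*x)·exp(-2*x) and exp(-2*x) > 0 for every x, so f'(x) = 0 ⇔ 12 - 4*x = 0.
  Factor: 12 - 4*x = -4*(x - 3) = 0.
  ⇒ x = 3

f''(x) = 4*(2*x - 7)*exp(-2*x)
Second-derivative test at each critical point:
  f''(3) = -0.0099 < 0 → local maximum

Critical points: x = 3 (local maximum)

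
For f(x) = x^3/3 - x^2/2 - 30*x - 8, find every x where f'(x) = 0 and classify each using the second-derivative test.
f'(x) = x^2 - x - 30

Solve f'(x) = 0:
  Factor: x^2 - x - 30 = (x - 6)*(x + 5) = 0.
  ⇒ x = -5, 6

f''(x) = 2*x - 1
Second-derivative test at each critical point:
  f''(-5) = -11 < 0 → local maximum
  f''(6) = 11 > 0 → local minimum

Critical points: x = -5 (local maximum); x = 6 (local minimum)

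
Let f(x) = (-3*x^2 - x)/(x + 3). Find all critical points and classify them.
f'(x) = 3*(-x^2 - 6*x - 1)/(x^2 + 6*x + 9)

Solve f'(x) = 0:
  f'(x) = -3*(x^2 + 6*x + 1)/(x + 3)^2; the denominator is positive wherever f is defined, so f'(x) = 0 ⇔ -3*x^2 - 18*x - 3 = 0.
  Factor: -3*x^2 - 18*x - 3 = -3*(x^2 + 6*x + 1); x^2 + 6*x + 1 = 0 has no rational roots; quadratic formula: x = (-6 ± √32)/2.
  ⇒ x = -3 - 2*sqrt(2) ≈ -5.8284, -3 + 2*sqrt(2) ≈ -0.1716

f''(x) = -48/(x^3 + 9*x^2 + 27*x + 27)
Second-derivative test at each critical point:
  f''(-5.8284) = 2.1213 > 0 → local minimum
  f''(-0.1716) = -2.1213 < 0 → local maximum

Critical points: x = -3 - 2*sqrt(2) ≈ -5.8284 (local minimum); x = -3 + 2*sqrt(2) ≈ -0.1716 (local maximum)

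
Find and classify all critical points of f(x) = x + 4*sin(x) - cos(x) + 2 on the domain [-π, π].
f'(x) = sin(x) + 4*cos(x) + 1

Solve f'(x) = 0 on [-π, π]:
  f'(x) = 0 ⇔ sin(x) + 4*cos(x) = -1. Write the left side as R·cos(x + φ) with R = √(4² + (-1)²) = sqrt(17), cos φ = 4*sqrt(17)/17, sin φ = -sqrt(17)/17; then cos(x + φ) = -sqrt(17)/17. Solve for x and keep the solutions lying in [-π, π].
  ⇒ x = -pi/2 ≈ -1.5708, pi - atan(15/8) ≈ 2.0608

f''(x) = -4*sin(x) + cos(x)
Second-derivative test at each critical point:
  f''(-1.5708) = 4 > 0 → local minimum
  f''(2.0608) = -4 < 0 → local maximum

Critical points: x = -pi/2 ≈ -1.5708 (local minimum); x = pi - atan(15/8) ≈ 2.0608 (local maximum)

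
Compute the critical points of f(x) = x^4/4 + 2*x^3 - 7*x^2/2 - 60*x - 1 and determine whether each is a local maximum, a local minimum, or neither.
f'(x) = x^3 + 6*x^2 - 7*x - 60

Solve f'(x) = 0:
  Factor: x^3 + 6*x^2 - 7*x - 60 = (x - 3)*(x + 4)*(x + 5) = 0.
  ⇒ x = -5, -4, 3

f''(x) = 3*x^2 + 12*x - 7
Second-derivative test at each critical point:
  f''(-5) = 8 > 0 → local minimum
  f''(-4) = -7 < 0 → local maximum
  f''(3) = 56 > 0 → local minimum

Critical points: x = -5 (local minimum); x = -4 (local maximum); x = 3 (local minimum)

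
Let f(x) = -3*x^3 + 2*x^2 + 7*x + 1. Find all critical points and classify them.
f'(x) = -9*x^2 + 4*x + 7

Solve f'(x) = 0:
  9*x^2 - 4*x - 7 = 0 has no rational roots; quadratic formula: x = (4 ± √268)/18.
  ⇒ x = 2/9 - sqrt(67)/9 ≈ -0.6873, 2/9 + sqrt(67)/9 ≈ 1.1317

f''(x) = 4 - 18*x
Second-derivative test at each critical point:
  f''(-0.6873) = 16.3707 > 0 → local minimum
  f''(1.1317) = -16.3707 < 0 → local maximum

Critical points: x = 2/9 - sqrt(67)/9 ≈ -0.6873 (local minimum); x = 2/9 + sqrt(67)/9 ≈ 1.1317 (local maximum)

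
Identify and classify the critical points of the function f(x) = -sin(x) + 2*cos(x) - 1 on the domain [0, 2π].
f'(x) = -2*sin(x) - cos(x)

Solve f'(x) = 0 on [0, 2π]:
  f'(x) = 0 ⇔ -cos(x) = 2*sin(x) ⇔ tan(x) = -1/2, i.e. x = arctan(-1/2) + nπ; keep the solutions lying in [0, 2π].
  ⇒ x = pi - atan(1/2) ≈ 2.6779, -atan(1/2) + 2*pi ≈ 5.8195

f''(x) = sin(x) - 2*cos(x)
Second-derivative test at each critical point:
  f''(2.6779) = 2.2361 > 0 → local minimum
  f''(5.8195) = -2.2361 < 0 → local maximum

Critical points: x = pi - atan(1/2) ≈ 2.6779 (local minimum); x = -atan(1/2) + 2*pi ≈ 5.8195 (local maximum)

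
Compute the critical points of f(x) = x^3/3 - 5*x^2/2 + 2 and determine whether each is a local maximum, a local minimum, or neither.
f'(x) = x*(x - 5)

Solve f'(x) = 0:
  Factor: x^2 - 5*x = x*(x - 5) = 0.
  ⇒ x = 0, 5

f''(x) = 2*x - 5
Second-derivative test at each critical point:
  f''(0) = -5 < 0 → local maximum
  f''(5) = 5 > 0 → local minimum

Critical points: x = 0 (local maximum); x = 5 (local minimum)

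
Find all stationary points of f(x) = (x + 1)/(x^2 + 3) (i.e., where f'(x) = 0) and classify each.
f'(x) = (x^2 - 2*x*(x + 1) + 3)/(x^2 + 3)^2

Solve f'(x) = 0:
  f'(x) = -(x - 1)*(x + 3)/(x^2 + 3)^2; the denominator is positive wherever f is defined, so f'(x) = 0 ⇔ -x^2 - 2*x + 3 = 0.
  Factor: -x^2 - 2*x + 3 = -(x - 1)*(x + 3) = 0.
  ⇒ x = -3, 1

f''(x) = 2*(4*x^2*(x + 1) - (3*x + 1)*(x^2 + 3))/(x^2 + 3)^3
Second-derivative test at each critical point:
  f''(-3) = 1/36 > 0 → local minimum
  f''(1) = -1/4 < 0 → local maximum

Critical points: x = -3 (local minimum); x = 1 (local maximum)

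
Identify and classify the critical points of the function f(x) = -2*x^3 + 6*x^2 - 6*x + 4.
f'(x) = -6*x^2 + 12*x - 6

Solve f'(x) = 0:
  Factor: -6*x^2 + 12*x - 6 = -6*(x - 1)^2 = 0.
  ⇒ x = 1

f''(x) = 12 - 12*x
Second-derivative test at each critical point:
  f''(1) = 0, so the second-derivative test is inconclusive; use the first-derivative test: f'(3/4) = -0.3750, f'(5/4) = -0.3750 — f' is negative on both sides (no sign change) → neither a local maximum nor a local minimum

Critical points: x = 1 (neither)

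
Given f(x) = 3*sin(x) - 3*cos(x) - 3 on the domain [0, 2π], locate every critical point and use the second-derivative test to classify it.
f'(x) = 3*sqrt(2)*sin(x + pi/4)

Solve f'(x) = 0 on [0, 2π]:
  f'(x) = 0 ⇔ 3*cos(x) = -3*sin(x) ⇔ tan(x) = -1, i.e. x = arctan(-1) + nπ; keep the solutions lying in [0, 2π].
  ⇒ x = 3*pi/4 ≈ 2.3562, 7*pi/4 ≈ 5.4978

f''(x) = 3*sqrt(2)*cos(x + pi/4)
Second-derivative test at each critical point:
  f''(2.3562) = -4.2426 < 0 → local maximum
  f''(5.4978) = 4.2426 > 0 → local minimum

Critical points: x = 3*pi/4 ≈ 2.3562 (local maximum); x = 7*pi/4 ≈ 5.4978 (local minimum)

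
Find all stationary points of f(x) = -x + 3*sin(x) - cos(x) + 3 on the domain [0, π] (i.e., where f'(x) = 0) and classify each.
f'(x) = sin(x) + 3*cos(x) - 1

Solve f'(x) = 0 on [0, π]:
  f'(x) = 0 ⇔ sin(x) + 3*cos(x) = 1. Write the left side as R·cos(x + φ) with R = √(3² + (-1)²) = sqrt(10), cos φ = 3*sqrt(10)/10, sin φ = -sqrt(10)/10; then cos(x + φ) = sqrt(10)/10. Solve for x and keep the solutions lying in [0, π].
  ⇒ x = pi/2 ≈ 1.5708

f''(x) = -3*sin(x) + cos(x)
Second-derivative test at each critical point:
  f''(1.5708) = -3 < 0 → local maximum

Critical points: x = pi/2 ≈ 1.5708 (local maximum)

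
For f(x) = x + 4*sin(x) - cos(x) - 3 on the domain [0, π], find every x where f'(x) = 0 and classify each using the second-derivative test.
f'(x) = sin(x) + 4*cos(x) + 1

Solve f'(x) = 0 on [0, π]:
  f'(x) = 0 ⇔ sin(x) + 4*cos(x) = -1. Write the left side as R·cos(x + φ) with R = √(4² + (-1)²) = sqrt(17), cos φ = 4*sqrt(17)/17, sin φ = -sqrt(17)/17; then cos(x + φ) = -sqrt(17)/17. Solve for x and keep the solutions lying in [0, π].
  ⇒ x = pi - atan(15/8) ≈ 2.0608

f''(x) = -4*sin(x) + cos(x)
Second-derivative test at each critical point:
  f''(2.0608) = -4 < 0 → local maximum

Critical points: x = pi - atan(15/8) ≈ 2.0608 (local maximum)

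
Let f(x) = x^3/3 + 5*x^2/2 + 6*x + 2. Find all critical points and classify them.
f'(x) = x^2 + 5*x + 6

Solve f'(x) = 0:
  Factor: x^2 + 5*x + 6 = (x + 2)*(x + 3) = 0.
  ⇒ x = -3, -2

f''(x) = 2*x + 5
Second-derivative test at each critical point:
  f''(-3) = -1 < 0 → local maximum
  f''(-2) = 1 > 0 → local minimum

Critical points: x = -3 (local maximum); x = -2 (local minimum)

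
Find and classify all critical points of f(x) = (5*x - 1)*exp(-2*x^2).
f'(x) = (-4*x*(5*x - 1) + 5)*exp(-2*x^2)

Solve f'(x) = 0:
  f'(x) = (-20*x^2 + 4*x + 5)·exp(-2*x^2) and exp(-2*x^2) > 0 for every x, so f'(x) = 0 ⇔ -20*x^2 + 4*x + 5 = 0.
  20*x^2 - 4*x - 5 = 0 has no rational roots; quadratic formula: x = (4 ± √416)/40.
  ⇒ x = 1/10 - sqrt(26)/10 ≈ -0.4099, 1/10 + sqrt(26)/10 ≈ 0.6099

f''(x) = 4*(4*x^2*(5*x - 1) - 15*x + 1)*exp(-2*x^2)
Second-derivative test at each critical point:
  f''(-0.4099) = 14.5749 > 0 → local minimum
  f''(0.6099) = -9.6928 < 0 → local maximum

Critical points: x = 1/10 - sqrt(26)/10 ≈ -0.4099 (local minimum); x = 1/10 + sqrt(26)/10 ≈ 0.6099 (local maximum)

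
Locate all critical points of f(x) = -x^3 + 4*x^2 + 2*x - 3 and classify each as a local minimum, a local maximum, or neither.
f'(x) = -3*x^2 + 8*x + 2

Solve f'(x) = 0:
  3*x^2 - 8*x - 2 = 0 has no rational roots; quadratic formula: x = (8 ± √88)/6.
  ⇒ x = 4/3 - sqrt(22)/3 ≈ -0.2301, 4/3 + sqrt(22)/3 ≈ 2.8968

f''(x) = 8 - 6*x
Second-derivative test at each critical point:
  f''(-0.2301) = 9.3808 > 0 → local minimum
  f''(2.8968) = -9.3808 < 0 → local maximum

Critical points: x = 4/3 - sqrt(22)/3 ≈ -0.2301 (local minimum); x = 4/3 + sqrt(22)/3 ≈ 2.8968 (local maximum)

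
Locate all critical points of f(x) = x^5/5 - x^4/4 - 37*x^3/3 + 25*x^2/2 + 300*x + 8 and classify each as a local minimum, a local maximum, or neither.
f'(x) = x^4 - x^3 - 37*x^2 + 25*x + 300

Solve f'(x) = 0:
  Factor: x^4 - x^3 - 37*x^2 + 25*x + 300 = (x - 5)*(x - 4)*(x + 3)*(x + 5) = 0.
  ⇒ x = -5, -3, 4, 5

f''(x) = 4*x^3 - 3*x^2 - 74*x + 25
Second-derivative test at each critical point:
  f''(-5) = -180 < 0 → local maximum
  f''(-3) = 112 > 0 → local minimum
  f''(4) = -63 < 0 → local maximum
  f''(5) = 80 > 0 → local minimum

Critical points: x = -5 (local maximum); x = -3 (local minimum); x = 4 (local maximum); x = 5 (local minimum)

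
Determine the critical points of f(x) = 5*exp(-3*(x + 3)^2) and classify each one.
f'(x) = 30*(-x - 3)*exp(-3*(x + 3)^2)

Solve f'(x) = 0:
  f'(x) = (-30*x - 90)·exp(-3*(x + 3)^2) and exp(-3*(x + 3)^2) > 0 for every x, so f'(x) = 0 ⇔ -30*x - 90 = 0.
  Factor: -30*x - 90 = -30*(x + 3) = 0.
  ⇒ x = -3

f''(x) = 30*(6*(x + 3)^2 - 1)*exp(-3*(x + 3)^2)
Second-derivative test at each critical point:
  f''(-3) = -30 < 0 → local maximum

Critical points: x = -3 (local maximum)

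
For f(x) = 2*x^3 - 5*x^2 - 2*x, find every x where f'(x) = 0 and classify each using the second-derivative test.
f'(x) = 6*x^2 - 10*x - 2

Solve f'(x) = 0:
  Factor: 6*x^2 - 10*x - 2 = 2*(3*x^2 - 5*x - 1); 3*x^2 - 5*x - 1 = 0 has no rational roots; quadratic formula: x = (5 ± √37)/6.
  ⇒ x = 5/6 - sqrt(37)/6 ≈ -0.1805, 5/6 + sqrt(37)/6 ≈ 1.8471

f''(x) = 12*x - 10
Second-derivative test at each critical point:
  f''(-0.1805) = -12.1655 < 0 → local maximum
  f''(1.8471) = 12.1655 > 0 → local minimum

Critical points: x = 5/6 - sqrt(37)/6 ≈ -0.1805 (local maximum); x = 5/6 + sqrt(37)/6 ≈ 1.8471 (local minimum)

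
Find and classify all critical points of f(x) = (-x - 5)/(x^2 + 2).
f'(x) = (-x^2 + 2*x*(x + 5) - 2)/(x^2 + 2)^2

Solve f'(x) = 0:
  f'(x) = (x^2 + 10*x - 2)/(x^2 + 2)^2; the denominator is positive wherever f is defined, so f'(x) = 0 ⇔ x^2 + 10*x - 2 = 0.
  x^2 + 10*x - 2 = 0 has no rational roots; quadratic formula: x = (-10 ± √108)/2.
  ⇒ x = -3*sqrt(3) - 5 ≈ -10.1962, -5 + 3*sqrt(3) ≈ 0.1962

f''(x) = 2*(-4*x^2*(x + 5) + (3*x + 5)*(x^2 + 2))/(x^2 + 2)^3
Second-derivative test at each critical point:
  f''(-10.1962) = -0.0009 < 0 → local maximum
  f''(0.1962) = 2.5009 > 0 → local minimum

Critical points: x = -3*sqrt(3) - 5 ≈ -10.1962 (local maximum); x = -5 + 3*sqrt(3) ≈ 0.1962 (local minimum)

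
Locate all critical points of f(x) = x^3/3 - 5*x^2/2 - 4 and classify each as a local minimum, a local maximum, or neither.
f'(x) = x*(x - 5)

Solve f'(x) = 0:
  Factor: x^2 - 5*x = x*(x - 5) = 0.
  ⇒ x = 0, 5

f''(x) = 2*x - 5
Second-derivative test at each critical point:
  f''(0) = -5 < 0 → local maximum
  f''(5) = 5 > 0 → local minimum

Critical points: x = 0 (local maximum); x = 5 (local minimum)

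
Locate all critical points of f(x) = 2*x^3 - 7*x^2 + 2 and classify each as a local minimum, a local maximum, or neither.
f'(x) = 2*x*(3*x - 7)

Solve f'(x) = 0:
  Factor: 6*x^2 - 14*x = 2*x*(3*x - 7) = 0.
  ⇒ x = 0, 7/3

f''(x) = 12*x - 14
Second-derivative test at each critical point:
  f''(0) = -14 < 0 → local maximum
  f''(7/3) = 14 > 0 → local minimum

Critical points: x = 0 (local maximum); x = 7/3 (local minimum)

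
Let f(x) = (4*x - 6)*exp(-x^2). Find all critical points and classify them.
f'(x) = 4*(-x*(2*x - 3) + 1)*exp(-x^2)

Solve f'(x) = 0:
  f'(x) = (-8*x^2 + 12*x + 4)·exp(-x^2) and exp(-x^2) > 0 for every x, so f'(x) = 0 ⇔ -8*x^2 + 12*x + 4 = 0.
  Factor: -8*x^2 + 12*x + 4 = -4*(2*x^2 - 3*x - 1); 2*x^2 - 3*x - 1 = 0 has no rational roots; quadratic formula: x = (3 ± √17)/4.
  ⇒ x = 3/4 - sqrt(17)/4 ≈ -0.2808, 3/4 + sqrt(17)/4 ≈ 1.7808

f''(x) = 4*(2*x^2*(2*x - 3) - 6*x + 3)*exp(-x^2)
Second-derivative test at each critical point:
  f''(-0.2808) = 15.2422 > 0 → local minimum
  f''(1.7808) = -0.6919 < 0 → local maximum

Critical points: x = 3/4 - sqrt(17)/4 ≈ -0.2808 (local minimum); x = 3/4 + sqrt(17)/4 ≈ 1.7808 (local maximum)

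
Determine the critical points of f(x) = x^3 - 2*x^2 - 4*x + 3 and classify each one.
f'(x) = 3*x^2 - 4*x - 4

Solve f'(x) = 0:
  Factor: 3*x^2 - 4*x - 4 = (x - 2)*(3*x + 2) = 0.
  ⇒ x = -2/3, 2

f''(x) = 6*x - 4
Second-derivative test at each critical point:
  f''(-2/3) = -8 < 0 → local maximum
  f''(2) = 8 > 0 → local minimum

Critical points: x = -2/3 (local maximum); x = 2 (local minimum)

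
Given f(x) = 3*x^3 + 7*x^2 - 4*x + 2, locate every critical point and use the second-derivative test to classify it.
f'(x) = 9*x^2 + 14*x - 4

Solve f'(x) = 0:
  9*x^2 + 14*x - 4 = 0 has no rational roots; quadratic formula: x = (-14 ± √340)/18.
  ⇒ x = -sqrt(85)/9 - 7/9 ≈ -1.8022, -7/9 + sqrt(85)/9 ≈ 0.2466

f''(x) = 18*x + 14
Second-derivative test at each critical point:
  f''(-1.8022) = -18.4391 < 0 → local maximum
  f''(0.2466) = 18.4391 > 0 → local minimum

Critical points: x = -sqrt(85)/9 - 7/9 ≈ -1.8022 (local maximum); x = -7/9 + sqrt(85)/9 ≈ 0.2466 (local minimum)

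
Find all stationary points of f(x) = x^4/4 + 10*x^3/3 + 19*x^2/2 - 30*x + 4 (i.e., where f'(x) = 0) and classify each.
f'(x) = x^3 + 10*x^2 + 19*x - 30

Solve f'(x) = 0:
  Factor: x^3 + 10*x^2 + 19*x - 30 = (x - 1)*(x + 5)*(x + 6) = 0.
  ⇒ x = -6, -5, 1

f''(x) = 3*x^2 + 20*x + 19
Second-derivative test at each critical point:
  f''(-6) = 7 > 0 → local minimum
  f''(-5) = -6 < 0 → local maximum
  f''(1) = 42 > 0 → local minimum

Critical points: x = -6 (local minimum); x = -5 (local maximum); x = 1 (local minimum)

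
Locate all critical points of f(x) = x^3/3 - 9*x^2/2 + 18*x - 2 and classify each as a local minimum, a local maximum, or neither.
f'(x) = x^2 - 9*x + 18

Solve f'(x) = 0:
  Factor: x^2 - 9*x + 18 = (x - 6)*(x - 3) = 0.
  ⇒ x = 3, 6

f''(x) = 2*x - 9
Second-derivative test at each critical point:
  f''(3) = -3 < 0 → local maximum
  f''(6) = 3 > 0 → local minimum

Critical points: x = 3 (local maximum); x = 6 (local minimum)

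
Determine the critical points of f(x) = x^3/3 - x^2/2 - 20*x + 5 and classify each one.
f'(x) = x^2 - x - 20

Solve f'(x) = 0:
  Factor: x^2 - x - 20 = (x - 5)*(x + 4) = 0.
  ⇒ x = -4, 5

f''(x) = 2*x - 1
Second-derivative test at each critical point:
  f''(-4) = -9 < 0 → local maximum
  f''(5) = 9 > 0 → local minimum

Critical points: x = -4 (local maximum); x = 5 (local minimum)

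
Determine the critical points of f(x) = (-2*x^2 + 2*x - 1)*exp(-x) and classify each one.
f'(x) = (2*x^2 - 6*x + 3)*exp(-x)

Solve f'(x) = 0:
  f'(x) = (2*x^2 - 6*x + 3)·exp(-x) and exp(-x) > 0 for every x, so f'(x) = 0 ⇔ 2*x^2 - 6*x + 3 = 0.
  2*x^2 - 6*x + 3 = 0 has no rational roots; quadratic formula: x = (6 ± √12)/4.
  ⇒ x = 3/2 - sqrt(3)/2 ≈ 0.6340, sqrt(3)/2 + 3/2 ≈ 2.3660

f''(x) = (-2*x^2 + 10*x - 9)*exp(-x)
Second-derivative test at each critical point:
  f''(0.6340) = -1.8376 < 0 → local maximum
  f''(2.3660) = 0.3251 > 0 → local minimum

Critical points: x = 3/2 - sqrt(3)/2 ≈ 0.6340 (local maximum); x = sqrt(3)/2 + 3/2 ≈ 2.3660 (local minimum)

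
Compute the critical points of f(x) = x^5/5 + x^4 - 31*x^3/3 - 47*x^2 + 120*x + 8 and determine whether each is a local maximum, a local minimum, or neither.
f'(x) = x^4 + 4*x^3 - 31*x^2 - 94*x + 120

Solve f'(x) = 0:
  Factor: x^4 + 4*x^3 - 31*x^2 - 94*x + 120 = (x - 5)*(x - 1)*(x + 4)*(x + 6) = 0.
  ⇒ x = -6, -4, 1, 5

f''(x) = 4*x^3 + 12*x^2 - 62*x - 94
Second-derivative test at each critical point:
  f''(-6) = -154 < 0 → local maximum
  f''(-4) = 90 > 0 → local minimum
  f''(1) = -140 < 0 → local maximum
  f''(5) = 396 > 0 → local minimum

Critical points: x = -6 (local maximum); x = -4 (local minimum); x = 1 (local maximum); x = 5 (local minimum)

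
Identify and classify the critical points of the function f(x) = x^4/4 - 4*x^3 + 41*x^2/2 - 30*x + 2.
f'(x) = x^3 - 12*x^2 + 41*x - 30

Solve f'(x) = 0:
  Factor: x^3 - 12*x^2 + 41*x - 30 = (x - 6)*(x - 5)*(x - 1) = 0.
  ⇒ x = 1, 5, 6

f''(x) = 3*x^2 - 24*x + 41
Second-derivative test at each critical point:
  f''(1) = 20 > 0 → local minimum
  f''(5) = -4 < 0 → local maximum
  f''(6) = 5 > 0 → local minimum

Critical points: x = 1 (local minimum); x = 5 (local maximum); x = 6 (local minimum)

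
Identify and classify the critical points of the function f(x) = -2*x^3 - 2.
f'(x) = -6*x^2

Solve f'(x) = 0:
  ⇒ x = 0

f''(x) = -12*x
Second-derivative test at each critical point:
  f''(0) = 0, so the second-derivative test is inconclusive; use the first-derivative test: f'(-1/4) = -0.3750, f'(1/4) = -0.3750 — f' is negative on both sides (no sign change) → neither a local maximum nor a local minimum

Critical points: x = 0 (neither)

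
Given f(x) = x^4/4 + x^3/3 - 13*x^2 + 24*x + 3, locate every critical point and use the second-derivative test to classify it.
f'(x) = x^3 + x^2 - 26*x + 24

Solve f'(x) = 0:
  Factor: x^3 + x^2 - 26*x + 24 = (x - 4)*(x - 1)*(x + 6) = 0.
  ⇒ x = -6, 1, 4

f''(x) = 3*x^2 + 2*x - 26
Second-derivative test at each critical point:
  f''(-6) = 70 > 0 → local minimum
  f''(1) = -21 < 0 → local maximum
  f''(4) = 30 > 0 → local minimum

Critical points: x = -6 (local minimum); x = 1 (local maximum); x = 4 (local minimum)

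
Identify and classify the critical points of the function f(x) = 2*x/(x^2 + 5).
f'(x) = 2*(5 - x^2)/(x^4 + 10*x^2 + 25)

Solve f'(x) = 0:
  f'(x) = -2*(x^2 - 5)/(x^2 + 5)^2; the denominator is positive wherever f is defined, so f'(x) = 0 ⇔ 10 - 2*x^2 = 0.
  Factor: 10 - 2*x^2 = -2*(x^2 - 5); x^2 - 5 = 0 has no rational roots; quadratic formula: x = (0 ± √20)/2.
  ⇒ x = -sqrt(5) ≈ -2.2361, sqrt(5) ≈ 2.2361

f''(x) = 4*x*(x^2 - 15)/(x^2 + 5)^3
Second-derivative test at each critical point:
  f''(-2.2361) = 0.0894 > 0 → local minimum
  f''(2.2361) = -0.0894 < 0 → local maximum

Critical points: x = -sqrt(5) ≈ -2.2361 (local minimum); x = sqrt(5) ≈ 2.2361 (local maximum)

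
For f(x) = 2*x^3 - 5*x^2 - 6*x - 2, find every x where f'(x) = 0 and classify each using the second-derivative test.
f'(x) = 6*x^2 - 10*x - 6

Solve f'(x) = 0:
  Factor: 6*x^2 - 10*x - 6 = 2*(3*x^2 - 5*x - 3); 3*x^2 - 5*x - 3 = 0 has no rational roots; quadratic formula: x = (5 ± √61)/6.
  ⇒ x = 5/6 - sqrt(61)/6 ≈ -0.4684, 5/6 + sqrt(61)/6 ≈ 2.1350

f''(x) = 12*x - 10
Second-derivative test at each critical point:
  f''(-0.4684) = -15.6205 < 0 → local maximum
  f''(2.1350) = 15.6205 > 0 → local minimum

Critical points: x = 5/6 - sqrt(61)/6 ≈ -0.4684 (local maximum); x = 5/6 + sqrt(61)/6 ≈ 2.1350 (local minimum)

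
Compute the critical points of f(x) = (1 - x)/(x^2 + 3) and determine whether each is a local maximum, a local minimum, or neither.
f'(x) = (-x^2 + 2*x*(x - 1) - 3)/(x^2 + 3)^2

Solve f'(x) = 0:
  f'(x) = (x - 3)*(x + 1)/(x^2 + 3)^2; the denominator is positive wherever f is defined, so f'(x) = 0 ⇔ x^2 - 2*x - 3 = 0.
  Factor: x^2 - 2*x - 3 = (x - 3)*(x + 1) = 0.
  ⇒ x = -1, 3

f''(x) = 2*(4*x^2*(1 - x) + (3*x - 1)*(x^2 + 3))/(x^2 + 3)^3
Second-derivative test at each critical point:
  f''(-1) = -1/4 < 0 → local maximum
  f''(3) = 1/36 > 0 → local minimum

Critical points: x = -1 (local maximum); x = 3 (local minimum)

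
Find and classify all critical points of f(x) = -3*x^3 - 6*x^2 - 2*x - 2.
f'(x) = -9*x^2 - 12*x - 2

Solve f'(x) = 0:
  9*x^2 + 12*x + 2 = 0 has no rational roots; quadratic formula: x = (-12 ± √72)/18.
  ⇒ x = -2/3 - sqrt(2)/3 ≈ -1.1381, -2/3 + sqrt(2)/3 ≈ -0.1953

f''(x) = -18*x - 12
Second-derivative test at each critical point:
  f''(-1.1381) = 8.4853 > 0 → local minimum
  f''(-0.1953) = -8.4853 < 0 → local maximum

Critical points: x = -2/3 - sqrt(2)/3 ≈ -1.1381 (local minimum); x = -2/3 + sqrt(2)/3 ≈ -0.1953 (local maximum)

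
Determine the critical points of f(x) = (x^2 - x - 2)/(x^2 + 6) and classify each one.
f'(x) = (x^2 + 16*x - 6)/(x^4 + 12*x^2 + 36)

Solve f'(x) = 0:
  f'(x) = (x^2 + 16*x - 6)/(x^2 + 6)^2; the denominator is positive wherever f is defined, so f'(x) = 0 ⇔ x^2 + 16*x - 6 = 0.
  x^2 + 16*x - 6 = 0 has no rational roots; quadratic formula: x = (-16 ± √280)/2.
  ⇒ x = -sqrt(70) - 8 ≈ -16.3666, -8 + sqrt(70) ≈ 0.3666

f''(x) = 2*(-x^3 - 24*x^2 + 18*x + 48)/(x^6 + 18*x^4 + 108*x^2 + 216)
Second-derivative test at each critical point:
  f''(-16.3666) = -2.231e-04 < 0 → local maximum
  f''(0.3666) = 0.4447 > 0 → local minimum

Critical points: x = -sqrt(70) - 8 ≈ -16.3666 (local maximum); x = -8 + sqrt(70) ≈ 0.3666 (local minimum)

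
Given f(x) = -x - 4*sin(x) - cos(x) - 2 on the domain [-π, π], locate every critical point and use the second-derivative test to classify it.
f'(x) = sin(x) - 4*cos(x) - 1

Solve f'(x) = 0 on [-π, π]:
  f'(x) = 0 ⇔ sin(x) - 4*cos(x) = 1. Write the left side as R·cos(x + φ) with R = √((-4)² + (-1)²) = sqrt(17), cos φ = -4*sqrt(17)/17, sin φ = -sqrt(17)/17; then cos(x + φ) = sqrt(17)/17. Solve for x and keep the solutions lying in [-π, π].
  ⇒ x = -pi + atan(15/8) ≈ -2.0608, pi/2 ≈ 1.5708

f''(x) = 4*sin(x) + cos(x)
Second-derivative test at each critical point:
  f''(-2.0608) = -4 < 0 → local maximum
  f''(1.5708) = 4 > 0 → local minimum

Critical points: x = -pi + atan(15/8) ≈ -2.0608 (local maximum); x = pi/2 ≈ 1.5708 (local minimum)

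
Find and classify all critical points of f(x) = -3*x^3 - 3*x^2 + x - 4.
f'(x) = -9*x^2 - 6*x + 1

Solve f'(x) = 0:
  9*x^2 + 6*x - 1 = 0 has no rational roots; quadratic formula: x = (-6 ± √72)/18.
  ⇒ x = -sqrt(2)/3 - 1/3 ≈ -0.8047, -1/3 + sqrt(2)/3 ≈ 0.1381

f''(x) = -18*x - 6
Second-derivative test at each critical point:
  f''(-0.8047) = 8.4853 > 0 → local minimum
  f''(0.1381) = -8.4853 < 0 → local maximum

Critical points: x = -sqrt(2)/3 - 1/3 ≈ -0.8047 (local minimum); x = -1/3 + sqrt(2)/3 ≈ 0.1381 (local maximum)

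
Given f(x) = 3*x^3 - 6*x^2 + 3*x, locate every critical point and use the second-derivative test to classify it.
f'(x) = 9*x^2 - 12*x + 3

Solve f'(x) = 0:
  Factor: 9*x^2 - 12*x + 3 = 3*(x - 1)*(3*x - 1) = 0.
  ⇒ x = 1/3, 1

f''(x) = 18*x - 12
Second-derivative test at each critical point:
  f''(1/3) = -6 < 0 → local maximum
  f''(1) = 6 > 0 → local minimum

Critical points: x = 1/3 (local maximum); x = 1 (local minimum)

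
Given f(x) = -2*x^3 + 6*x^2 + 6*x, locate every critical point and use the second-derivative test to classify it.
f'(x) = -6*x^2 + 12*x + 6

Solve f'(x) = 0:
  Factor: -6*x^2 + 12*x + 6 = -6*(x^2 - 2*x - 1); x^2 - 2*x - 1 = 0 has no rational roots; quadratic formula: x = (2 ± √8)/2.
  ⇒ x = 1 - sqrt(2) ≈ -0.4142, 1 + sqrt(2) ≈ 2.4142

f''(x) = 12 - 12*x
Second-derivative test at each critical point:
  f''(-0.4142) = 16.9706 > 0 → local minimum
  f''(2.4142) = -16.9706 < 0 → local maximum

Critical points: x = 1 - sqrt(2) ≈ -0.4142 (local minimum); x = 1 + sqrt(2) ≈ 2.4142 (local maximum)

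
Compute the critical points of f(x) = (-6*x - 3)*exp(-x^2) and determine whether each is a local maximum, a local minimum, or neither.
f'(x) = 6*(x*(2*x + 1) - 1)*exp(-x^2)

Solve f'(x) = 0:
  f'(x) = (12*x^2 + 6*x - 6)·exp(-x^2) and exp(-x^2) > 0 for every x, so f'(x) = 0 ⇔ 12*x^2 + 6*x - 6 = 0.
  Factor: 12*x^2 + 6*x - 6 = 6*(x + 1)*(2*x - 1) = 0.
  ⇒ x = -1, 1/2

f''(x) = 6*(-4*x^3 - 2*x^2 + 6*x + 1)*exp(-x^2)
Second-derivative test at each critical point:
  f''(-1) = -6.6218 < 0 → local maximum
  f''(1/2) = 14.0184 > 0 → local minimum

Critical points: x = -1 (local maximum); x = 1/2 (local minimum)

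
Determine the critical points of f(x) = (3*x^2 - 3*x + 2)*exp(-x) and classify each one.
f'(x) = (-3*x^2 + 9*x - 5)*exp(-x)

Solve f'(x) = 0:
  f'(x) = (-3*x^2 + 9*x - 5)·exp(-x) and exp(-x) > 0 for every x, so f'(x) = 0 ⇔ -3*x^2 + 9*x - 5 = 0.
  3*x^2 - 9*x + 5 = 0 has no rational roots; quadratic formula: x = (9 ± √21)/6.
  ⇒ x = 3/2 - sqrt(21)/6 ≈ 0.7362, sqrt(21)/6 + 3/2 ≈ 2.2638

f''(x) = (3*x^2 - 15*x + 14)*exp(-x)
Second-derivative test at each critical point:
  f''(0.7362) = 2.1947 > 0 → local minimum
  f''(2.2638) = -0.4764 < 0 → local maximum

Critical points: x = 3/2 - sqrt(21)/6 ≈ 0.7362 (local minimum); x = sqrt(21)/6 + 3/2 ≈ 2.2638 (local maximum)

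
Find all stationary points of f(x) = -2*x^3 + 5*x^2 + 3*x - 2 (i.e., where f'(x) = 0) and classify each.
f'(x) = -6*x^2 + 10*x + 3

Solve f'(x) = 0:
  6*x^2 - 10*x - 3 = 0 has no rational roots; quadratic formula: x = (10 ± √172)/12.
  ⇒ x = 5/6 - sqrt(43)/6 ≈ -0.2596, 5/6 + sqrt(43)/6 ≈ 1.9262

f''(x) = 10 - 12*x
Second-derivative test at each critical point:
  f''(-0.2596) = 13.1149 > 0 → local minimum
  f''(1.9262) = -13.1149 < 0 → local maximum

Critical points: x = 5/6 - sqrt(43)/6 ≈ -0.2596 (local minimum); x = 5/6 + sqrt(43)/6 ≈ 1.9262 (local maximum)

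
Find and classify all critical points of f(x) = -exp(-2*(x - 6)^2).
f'(x) = 4*(x - 6)*exp(-2*(x - 6)^2)

Solve f'(x) = 0:
  f'(x) = (4*x - 24)·exp(-2*(x - 6)^2) and exp(-2*(x - 6)^2) > 0 for every x, so f'(x) = 0 ⇔ 4*x - 24 = 0.
  Factor: 4*x - 24 = 4*(x - 6) = 0.
  ⇒ x = 6

f''(x) = 4*(1 - 4*(x - 6)^2)*exp(-2*(x - 6)^2)
Second-derivative test at each critical point:
  f''(6) = 4 > 0 → local minimum

Critical points: x = 6 (local minimum)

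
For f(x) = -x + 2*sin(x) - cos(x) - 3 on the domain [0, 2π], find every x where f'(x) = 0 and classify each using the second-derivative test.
f'(x) = sin(x) + 2*cos(x) - 1

Solve f'(x) = 0 on [0, 2π]:
  f'(x) = 0 ⇔ sin(x) + 2*cos(x) = 1. Write the left side as R·cos(x + φ) with R = √(2² + (-1)²) = sqrt(5), cos φ = 2*sqrt(5)/5, sin φ = -sqrt(5)/5; then cos(x + φ) = sqrt(5)/5. Solve for x and keep the solutions lying in [0, 2π].
  ⇒ x = pi/2 ≈ 1.5708, -atan(3/4) + 2*pi ≈ 5.6397

f''(x) = -2*sin(x) + cos(x)
Second-derivative test at each critical point:
  f''(1.5708) = -2 < 0 → local maximum
  f''(5.6397) = 2 > 0 → local minimum

Critical points: x = pi/2 ≈ 1.5708 (local maximum); x = -atan(3/4) + 2*pi ≈ 5.6397 (local minimum)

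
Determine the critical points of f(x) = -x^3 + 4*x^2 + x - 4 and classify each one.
f'(x) = -3*x^2 + 8*x + 1

Solve f'(x) = 0:
  3*x^2 - 8*x - 1 = 0 has no rational roots; quadratic formula: x = (8 ± √76)/6.
  ⇒ x = 4/3 - sqrt(19)/3 ≈ -0.1196, 4/3 + sqrt(19)/3 ≈ 2.7863

f''(x) = 8 - 6*x
Second-derivative test at each critical point:
  f''(-0.1196) = 8.7178 > 0 → local minimum
  f''(2.7863) = -8.7178 < 0 → local maximum

Critical points: x = 4/3 - sqrt(19)/3 ≈ -0.1196 (local minimum); x = 4/3 + sqrt(19)/3 ≈ 2.7863 (local maximum)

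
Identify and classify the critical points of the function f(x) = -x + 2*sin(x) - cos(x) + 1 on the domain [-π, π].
f'(x) = sin(x) + 2*cos(x) - 1

Solve f'(x) = 0 on [-π, π]:
  f'(x) = 0 ⇔ sin(x) + 2*cos(x) = 1. Write the left side as R·cos(x + φ) with R = √(2² + (-1)²) = sqrt(5), cos φ = 2*sqrt(5)/5, sin φ = -sqrt(5)/5; then cos(x + φ) = sqrt(5)/5. Solve for x and keep the solutions lying in [-π, π].
  ⇒ x = -atan(3/4) ≈ -0.6435, pi/2 ≈ 1.5708

f''(x) = -2*sin(x) + cos(x)
Second-derivative test at each critical point:
  f''(-0.6435) = 2 > 0 → local minimum
  f''(1.5708) = -2 < 0 → local maximum

Critical points: x = -atan(3/4) ≈ -0.6435 (local minimum); x = pi/2 ≈ 1.5708 (local maximum)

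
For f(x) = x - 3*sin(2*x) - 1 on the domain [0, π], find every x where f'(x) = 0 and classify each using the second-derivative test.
f'(x) = 1 - 6*cos(2*x)

Solve f'(x) = 0 on [0, π]:
  f'(x) = 0 ⇔ cos(2*x) = 1/6, i.e. 2*x = ±arccos(1/6) + 2nπ; keep the solutions lying in [0, π].
  ⇒ x = acos(1/6)/2 ≈ 0.7017, pi - acos(1/6)/2 ≈ 2.4399

f''(x) = 12*sin(2*x)
Second-derivative test at each critical point:
  f''(0.7017) = 11.8322 > 0 → local minimum
  f''(2.4399) = -11.8322 < 0 → local maximum

Critical points: x = acos(1/6)/2 ≈ 0.7017 (local minimum); x = pi - acos(1/6)/2 ≈ 2.4399 (local maximum)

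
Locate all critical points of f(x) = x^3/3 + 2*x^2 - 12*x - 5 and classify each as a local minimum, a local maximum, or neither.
f'(x) = x^2 + 4*x - 12

Solve f'(x) = 0:
  Factor: x^2 + 4*x - 12 = (x - 2)*(x + 6) = 0.
  ⇒ x = -6, 2

f''(x) = 2*x + 4
Second-derivative test at each critical point:
  f''(-6) = -8 < 0 → local maximum
  f''(2) = 8 > 0 → local minimum

Critical points: x = -6 (local maximum); x = 2 (local minimum)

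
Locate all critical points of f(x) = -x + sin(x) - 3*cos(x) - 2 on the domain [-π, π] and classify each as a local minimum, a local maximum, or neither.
f'(x) = 3*sin(x) + cos(x) - 1

Solve f'(x) = 0 on [-π, π]:
  f'(x) = 0 ⇔ 3*sin(x) + cos(x) = 1. Write the left side as R·cos(x + φ) with R = √(1² + (-3)²) = sqrt(10), cos φ = sqrt(10)/10, sin φ = -3*sqrt(10)/10; then cos(x + φ) = sqrt(10)/10. Solve for x and keep the solutions lying in [-π, π].
  ⇒ x = 0, pi - atan(3/4) ≈ 2.4981

f''(x) = -sin(x) + 3*cos(x)
Second-derivative test at each critical point:
  f''(0) = 3 > 0 → local minimum
  f''(2.4981) = -3 < 0 → local maximum

Critical points: x = 0 (local minimum); x = pi - atan(3/4) ≈ 2.4981 (local maximum)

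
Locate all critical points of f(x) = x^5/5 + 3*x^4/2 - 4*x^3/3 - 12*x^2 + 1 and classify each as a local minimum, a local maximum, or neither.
f'(x) = x*(x^3 + 6*x^2 - 4*x - 24)

Solve f'(x) = 0:
  Factor: x^4 + 6*x^3 - 4*x^2 - 24*x = x*(x - 2)*(x + 2)*(x + 6) = 0.
  ⇒ x = -6, -2, 0, 2

f''(x) = 4*x^3 + 18*x^2 - 8*x - 24
Second-derivative test at each critical point:
  f''(-6) = -192 < 0 → local maximum
  f''(-2) = 32 > 0 → local minimum
  f''(0) = -24 < 0 → local maximum
  f''(2) = 64 > 0 → local minimum

Critical points: x = -6 (local maximum); x = -2 (local minimum); x = 0 (local maximum); x = 2 (local minimum)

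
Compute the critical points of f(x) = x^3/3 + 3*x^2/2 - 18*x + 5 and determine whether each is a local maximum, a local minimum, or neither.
f'(x) = x^2 + 3*x - 18

Solve f'(x) = 0:
  Factor: x^2 + 3*x - 18 = (x - 3)*(x + 6) = 0.
  ⇒ x = -6, 3

f''(x) = 2*x + 3
Second-derivative test at each critical point:
  f''(-6) = -9 < 0 → local maximum
  f''(3) = 9 > 0 → local minimum

Critical points: x = -6 (local maximum); x = 3 (local minimum)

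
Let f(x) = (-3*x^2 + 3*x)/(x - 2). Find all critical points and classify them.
f'(x) = 3*(-x^2 + 4*x - 2)/(x^2 - 4*x + 4)

Solve f'(x) = 0:
  f'(x) = -3*(x^2 - 4*x + 2)/(x - 2)^2; the denominator is positive wherever f is defined, so f'(x) = 0 ⇔ -3*x^2 + 12*x - 6 = 0.
  Factor: -3*x^2 + 12*x - 6 = -3*(x^2 - 4*x + 2); x^2 - 4*x + 2 = 0 has no rational roots; quadratic formula: x = (4 ± √8)/2.
  ⇒ x = 2 - sqrt(2) ≈ 0.5858, sqrt(2) + 2 ≈ 3.4142

f''(x) = -12/(x^3 - 6*x^2 + 12*x - 8)
Second-derivative test at each critical point:
  f''(0.5858) = 4.2426 > 0 → local minimum
  f''(3.4142) = -4.2426 < 0 → local maximum

Critical points: x = 2 - sqrt(2) ≈ 0.5858 (local minimum); x = sqrt(2) + 2 ≈ 3.4142 (local maximum)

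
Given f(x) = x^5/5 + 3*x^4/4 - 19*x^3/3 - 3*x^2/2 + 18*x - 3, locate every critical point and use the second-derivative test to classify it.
f'(x) = x^4 + 3*x^3 - 19*x^2 - 3*x + 18

Solve f'(x) = 0:
  Factor: x^4 + 3*x^3 - 19*x^2 - 3*x + 18 = (x - 3)*(x - 1)*(x + 1)*(x + 6) = 0.
  ⇒ x = -6, -1, 1, 3

f''(x) = 4*x^3 + 9*x^2 - 38*x - 3
Second-derivative test at each critical point:
  f''(-6) = -315 < 0 → local maximum
  f''(-1) = 40 > 0 → local minimum
  f''(1) = -28 < 0 → local maximum
  f''(3) = 72 > 0 → local minimum

Critical points: x = -6 (local maximum); x = -1 (local minimum); x = 1 (local maximum); x = 3 (local minimum)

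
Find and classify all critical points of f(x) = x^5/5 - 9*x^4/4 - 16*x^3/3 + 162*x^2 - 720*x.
f'(x) = x^4 - 9*x^3 - 16*x^2 + 324*x - 720

Solve f'(x) = 0:
  Factor: x^4 - 9*x^3 - 16*x^2 + 324*x - 720 = (x - 6)*(x - 5)*(x - 4)*(x + 6) = 0.
  ⇒ x = -6, 4, 5, 6

f''(x) = 4*x^3 - 27*x^2 - 32*x + 324
Second-derivative test at each critical point:
  f''(-6) = -1320 < 0 → local maximum
  f''(4) = 20 > 0 → local minimum
  f''(5) = -11 < 0 → local maximum
  f''(6) = 24 > 0 → local minimum

Critical points: x = -6 (local maximum); x = 4 (local minimum); x = 5 (local maximum); x = 6 (local minimum)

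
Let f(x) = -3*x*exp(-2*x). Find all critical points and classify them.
f'(x) = 3*(2*x - 1)*exp(-2*x)

Solve f'(x) = 0:
  f'(x) = (6*x - 3)·exp(-2*x) and exp(-2*x) > 0 for every x, so f'(x) = 0 ⇔ 6*x - 3 = 0.
  Factor: 6*x - 3 = 3*(2*x - 1) = 0.
  ⇒ x = 1/2

f''(x) = 12*(1 - x)*exp(-2*x)
Second-derivative test at each critical point:
  f''(1/2) = 2.2073 > 0 → local minimum

Critical points: x = 1/2 (local minimum)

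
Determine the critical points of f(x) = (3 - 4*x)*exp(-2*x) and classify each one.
f'(x) = 2*(4*x - 5)*exp(-2*x)

Solve f'(x) = 0:
  f'(x) = (8*x - 10)·exp(-2*x) and exp(-2*x) > 0 for every x, so f'(x) = 0 ⇔ 8*x - 10 = 0.
  Factor: 8*x - 10 = 2*(4*x - 5) = 0.
  ⇒ x = 5/4

f''(x) = 4*(7 - 4*x)*exp(-2*x)
Second-derivative test at each critical point:
  f''(5/4) = 0.6567 > 0 → local minimum

Critical points: x = 5/4 (local minimum)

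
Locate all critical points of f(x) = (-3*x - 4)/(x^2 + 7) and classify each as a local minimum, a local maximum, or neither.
f'(x) = (3*x^2 + 8*x - 21)/(x^4 + 14*x^2 + 49)

Solve f'(x) = 0:
  f'(x) = (3*x^2 + 8*x - 21)/(x^2 + 7)^2; the denominator is positive wherever f is defined, so f'(x) = 0 ⇔ 3*x^2 + 8*x - 21 = 0.
  3*x^2 + 8*x - 21 = 0 has no rational roots; quadratic formula: x = (-8 ± √316)/6.
  ⇒ x = -sqrt(79)/3 - 4/3 ≈ -4.2961, -4/3 + sqrt(79)/3 ≈ 1.6294

f''(x) = 2*(-4*x^2*(3*x + 4) + (9*x + 4)*(x^2 + 7))/(x^2 + 7)^3
Second-derivative test at each critical point:
  f''(-4.2961) = -0.0274 < 0 → local maximum
  f''(1.6294) = 0.1907 > 0 → local minimum

Critical points: x = -sqrt(79)/3 - 4/3 ≈ -4.2961 (local maximum); x = -4/3 + sqrt(79)/3 ≈ 1.6294 (local minimum)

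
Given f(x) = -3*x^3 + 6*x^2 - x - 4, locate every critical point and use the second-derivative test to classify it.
f'(x) = -9*x^2 + 12*x - 1

Solve f'(x) = 0:
  9*x^2 - 12*x + 1 = 0 has no rational roots; quadratic formula: x = (12 ± √108)/18.
  ⇒ x = 2/3 - sqrt(3)/3 ≈ 0.0893, sqrt(3)/3 + 2/3 ≈ 1.2440

f''(x) = 12 - 18*x
Second-derivative test at each critical point:
  f''(0.0893) = 10.3923 > 0 → local minimum
  f''(1.2440) = -10.3923 < 0 → local maximum

Critical points: x = 2/3 - sqrt(3)/3 ≈ 0.0893 (local minimum); x = sqrt(3)/3 + 2/3 ≈ 1.2440 (local maximum)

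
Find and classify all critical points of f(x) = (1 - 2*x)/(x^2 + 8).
f'(x) = 2*(x^2 - x - 8)/(x^4 + 16*x^2 + 64)

Solve f'(x) = 0:
  f'(x) = 2*(x^2 - x - 8)/(x^2 + 8)^2; the denominator is positive wherever f is defined, so f'(x) = 0 ⇔ 2*x^2 - 2*x - 16 = 0.
  Factor: 2*x^2 - 2*x - 16 = 2*(x^2 - x - 8); x^2 - x - 8 = 0 has no rational roots; quadratic formula: x = (1 ± √33)/2.
  ⇒ x = 1/2 - sqrt(33)/2 ≈ -2.3723, 1/2 + sqrt(33)/2 ≈ 3.3723

f''(x) = 2*(4*x^2*(1 - 2*x) + (6*x - 1)*(x^2 + 8))/(x^2 + 8)^3
Second-derivative test at each critical point:
  f''(-2.3723) = -0.0619 < 0 → local maximum
  f''(3.3723) = 0.0306 > 0 → local minimum

Critical points: x = 1/2 - sqrt(33)/2 ≈ -2.3723 (local maximum); x = 1/2 + sqrt(33)/2 ≈ 3.3723 (local minimum)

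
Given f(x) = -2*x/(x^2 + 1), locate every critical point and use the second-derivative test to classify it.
f'(x) = 2*(x^2 - 1)/(x^2 + 1)^2

Solve f'(x) = 0:
  f'(x) = 2*(x - 1)*(x + 1)/(x^2 + 1)^2; the denominator is positive wherever f is defined, so f'(x) = 0 ⇔ 2*x^2 - 2 = 0.
  Factor: 2*x^2 - 2 = 2*(x - 1)*(x + 1) = 0.
  ⇒ x = -1, 1

f''(x) = 4*x*(3 - x^2)/(x^2 + 1)^3
Second-derivative test at each critical point:
  f''(-1) = -1 < 0 → local maximum
  f''(1) = 1 > 0 → local minimum

Critical points: x = -1 (local maximum); x = 1 (local minimum)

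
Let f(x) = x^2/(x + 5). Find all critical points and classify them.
f'(x) = x*(x + 10)/(x^2 + 10*x + 25)

Solve f'(x) = 0:
  f'(x) = x*(x + 10)/(x + 5)^2; the denominator is positive wherever f is defined, so f'(x) = 0 ⇔ x^2 + 10*x = 0.
  Factor: x^2 + 10*x = x*(x + 10) = 0.
  ⇒ x = -10, 0

f''(x) = 50/(x^3 + 15*x^2 + 75*x + 125)
Second-derivative test at each critical point:
  f''(-10) = -2/5 < 0 → local maximum
  f''(0) = 2/5 > 0 → local minimum

Critical points: x = -10 (local maximum); x = 0 (local minimum)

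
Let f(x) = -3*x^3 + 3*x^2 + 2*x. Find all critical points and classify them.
f'(x) = -9*x^2 + 6*x + 2

Solve f'(x) = 0:
  9*x^2 - 6*x - 2 = 0 has no rational roots; quadratic formula: x = (6 ± √108)/18.
  ⇒ x = 1/3 - sqrt(3)/3 ≈ -0.2440, 1/3 + sqrt(3)/3 ≈ 0.9107

f''(x) = 6 - 18*x
Second-derivative test at each critical point:
  f''(-0.2440) = 10.3923 > 0 → local minimum
  f''(0.9107) = -10.3923 < 0 → local maximum

Critical points: x = 1/3 - sqrt(3)/3 ≈ -0.2440 (local minimum); x = 1/3 + sqrt(3)/3 ≈ 0.9107 (local maximum)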